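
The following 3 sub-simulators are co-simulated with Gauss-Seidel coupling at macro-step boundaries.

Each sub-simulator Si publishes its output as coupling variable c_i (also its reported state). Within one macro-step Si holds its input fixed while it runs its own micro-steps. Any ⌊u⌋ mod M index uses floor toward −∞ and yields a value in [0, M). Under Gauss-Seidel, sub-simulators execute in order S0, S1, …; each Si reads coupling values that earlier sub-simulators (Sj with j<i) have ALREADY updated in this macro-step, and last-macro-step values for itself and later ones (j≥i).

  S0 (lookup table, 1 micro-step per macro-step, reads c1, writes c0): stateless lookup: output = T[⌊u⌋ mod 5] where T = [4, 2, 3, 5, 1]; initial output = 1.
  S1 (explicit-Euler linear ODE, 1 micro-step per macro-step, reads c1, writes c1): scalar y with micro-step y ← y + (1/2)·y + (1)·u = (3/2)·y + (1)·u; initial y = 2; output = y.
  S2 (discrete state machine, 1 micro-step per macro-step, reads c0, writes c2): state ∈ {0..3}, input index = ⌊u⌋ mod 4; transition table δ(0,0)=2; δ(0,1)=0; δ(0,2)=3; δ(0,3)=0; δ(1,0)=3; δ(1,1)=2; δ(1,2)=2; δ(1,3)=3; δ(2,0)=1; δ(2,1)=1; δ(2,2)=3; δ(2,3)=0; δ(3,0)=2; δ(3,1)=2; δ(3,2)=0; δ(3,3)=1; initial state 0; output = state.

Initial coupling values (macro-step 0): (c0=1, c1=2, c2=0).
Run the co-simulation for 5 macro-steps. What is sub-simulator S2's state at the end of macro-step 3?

S2 state at macro-step 3 = 0

macro 1: S0 reads c1=2 → after 1×micro: 3; S1 reads c1=2 → after 1×micro: 5; S2 reads c0=3 → after 1×micro: 0 ⇒ (c0=3, c1=5, c2=0)
macro 2: S0 reads c1=5 → after 1×micro: 4; S1 reads c1=5 → after 1×micro: 25/2; S2 reads c0=4 → after 1×micro: 2 ⇒ (c0=4, c1=25/2, c2=2)
macro 3: S0 reads c1=25/2 → after 1×micro: 3; S1 reads c1=25/2 → after 1×micro: 125/4; S2 reads c0=3 → after 1×micro: 0 ⇒ (c0=3, c1=125/4, c2=0)
macro 4: S0 reads c1=125/4 → after 1×micro: 2; S1 reads c1=125/4 → after 1×micro: 625/8; S2 reads c0=2 → after 1×micro: 3 ⇒ (c0=2, c1=625/8, c2=3)
macro 5: S0 reads c1=625/8 → after 1×micro: 5; S1 reads c1=625/8 → after 1×micro: 3125/16; S2 reads c0=5 → after 1×micro: 2 ⇒ (c0=5, c1=3125/16, c2=2)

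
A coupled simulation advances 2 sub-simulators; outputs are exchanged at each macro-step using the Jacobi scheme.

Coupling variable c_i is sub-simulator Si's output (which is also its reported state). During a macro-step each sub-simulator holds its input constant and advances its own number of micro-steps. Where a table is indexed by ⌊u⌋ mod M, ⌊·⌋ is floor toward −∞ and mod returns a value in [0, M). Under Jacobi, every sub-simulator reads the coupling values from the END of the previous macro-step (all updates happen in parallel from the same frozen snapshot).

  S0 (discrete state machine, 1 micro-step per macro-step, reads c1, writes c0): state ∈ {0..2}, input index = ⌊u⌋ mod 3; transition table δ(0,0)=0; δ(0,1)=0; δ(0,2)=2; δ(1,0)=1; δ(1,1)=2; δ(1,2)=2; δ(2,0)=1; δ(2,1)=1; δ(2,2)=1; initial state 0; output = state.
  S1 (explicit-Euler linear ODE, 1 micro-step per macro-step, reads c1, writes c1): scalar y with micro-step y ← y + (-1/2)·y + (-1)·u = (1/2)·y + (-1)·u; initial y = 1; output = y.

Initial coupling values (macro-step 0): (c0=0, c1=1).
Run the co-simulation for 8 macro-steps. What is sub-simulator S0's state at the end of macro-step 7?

S0 state at macro-step 7 = 1

macro 1: S0 reads c1=1 → after 1×micro: 0; S1 reads c1=1 → after 1×micro: -1/2 ⇒ (c0=0, c1=-1/2)
macro 2: S0 reads c1=-1/2 → after 1×micro: 2; S1 reads c1=-1/2 → after 1×micro: 1/4 ⇒ (c0=2, c1=1/4)
macro 3: S0 reads c1=1/4 → after 1×micro: 1; S1 reads c1=1/4 → after 1×micro: -1/8 ⇒ (c0=1, c1=-1/8)
macro 4: S0 reads c1=-1/8 → after 1×micro: 2; S1 reads c1=-1/8 → after 1×micro: 1/16 ⇒ (c0=2, c1=1/16)
macro 5: S0 reads c1=1/16 → after 1×micro: 1; S1 reads c1=1/16 → after 1×micro: -1/32 ⇒ (c0=1, c1=-1/32)
macro 6: S0 reads c1=-1/32 → after 1×micro: 2; S1 reads c1=-1/32 → after 1×micro: 1/64 ⇒ (c0=2, c1=1/64)
macro 7: S0 reads c1=1/64 → after 1×micro: 1; S1 reads c1=1/64 → after 1×micro: -1/128 ⇒ (c0=1, c1=-1/128)
macro 8: S0 reads c1=-1/128 → after 1×micro: 2; S1 reads c1=-1/128 → after 1×micro: 1/256 ⇒ (c0=2, c1=1/256)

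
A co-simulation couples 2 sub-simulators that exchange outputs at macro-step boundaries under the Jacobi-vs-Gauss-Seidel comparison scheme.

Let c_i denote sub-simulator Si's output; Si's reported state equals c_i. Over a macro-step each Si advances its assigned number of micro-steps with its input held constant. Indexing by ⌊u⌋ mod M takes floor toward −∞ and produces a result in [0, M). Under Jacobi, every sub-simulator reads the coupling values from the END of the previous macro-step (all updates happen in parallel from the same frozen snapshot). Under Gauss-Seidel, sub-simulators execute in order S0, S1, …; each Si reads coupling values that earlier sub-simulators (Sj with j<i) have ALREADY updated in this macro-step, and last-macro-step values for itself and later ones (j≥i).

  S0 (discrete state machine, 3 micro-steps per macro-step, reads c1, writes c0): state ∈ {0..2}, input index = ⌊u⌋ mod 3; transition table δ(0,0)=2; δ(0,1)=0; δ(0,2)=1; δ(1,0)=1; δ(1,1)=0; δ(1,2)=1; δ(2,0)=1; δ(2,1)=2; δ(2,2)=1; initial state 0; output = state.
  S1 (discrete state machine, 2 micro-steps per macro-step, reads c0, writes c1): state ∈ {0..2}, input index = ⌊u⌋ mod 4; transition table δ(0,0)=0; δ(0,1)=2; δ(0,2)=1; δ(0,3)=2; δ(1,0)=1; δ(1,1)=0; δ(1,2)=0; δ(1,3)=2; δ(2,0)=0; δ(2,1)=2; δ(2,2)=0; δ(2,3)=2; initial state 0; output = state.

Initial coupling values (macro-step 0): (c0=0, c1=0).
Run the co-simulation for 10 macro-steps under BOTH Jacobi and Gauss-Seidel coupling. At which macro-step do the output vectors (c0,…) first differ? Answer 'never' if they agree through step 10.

[Jacobi] macro 1: S0 reads c1=0 → after 3×micro: 1; S1 reads c0=0 → after 2×micro: 0 ⇒ (c0=1, c1=0)
[Jacobi] macro 2: S0 reads c1=0 → after 3×micro: 1; S1 reads c0=1 → after 2×micro: 2 ⇒ (c0=1, c1=2)
[Jacobi] macro 3: S0 reads c1=2 → after 3×micro: 1; S1 reads c0=1 → after 2×micro: 2 ⇒ (c0=1, c1=2)
[Jacobi] macro 4: S0 reads c1=2 → after 3×micro: 1; S1 reads c0=1 → after 2×micro: 2 ⇒ (c0=1, c1=2)
[Jacobi] macro 5: S0 reads c1=2 → after 3×micro: 1; S1 reads c0=1 → after 2×micro: 2 ⇒ (c0=1, c1=2)
[Jacobi] macro 6: S0 reads c1=2 → after 3×micro: 1; S1 reads c0=1 → after 2×micro: 2 ⇒ (c0=1, c1=2)
[Jacobi] macro 7: S0 reads c1=2 → after 3×micro: 1; S1 reads c0=1 → after 2×micro: 2 ⇒ (c0=1, c1=2)
[Jacobi] macro 8: S0 reads c1=2 → after 3×micro: 1; S1 reads c0=1 → after 2×micro: 2 ⇒ (c0=1, c1=2)
[Jacobi] macro 9: S0 reads c1=2 → after 3×micro: 1; S1 reads c0=1 → after 2×micro: 2 ⇒ (c0=1, c1=2)
[Jacobi] macro 10: S0 reads c1=2 → after 3×micro: 1; S1 reads c0=1 → after 2×micro: 2 ⇒ (c0=1, c1=2)
[Gauss-Seidel] macro 1: S0 reads c1=0 → after 3×micro: 1; S1 reads c0=1 → after 2×micro: 2 ⇒ (c0=1, c1=2)
[Gauss-Seidel] macro 2: S0 reads c1=2 → after 3×micro: 1; S1 reads c0=1 → after 2×micro: 2 ⇒ (c0=1, c1=2)
[Gauss-Seidel] macro 3: S0 reads c1=2 → after 3×micro: 1; S1 reads c0=1 → after 2×micro: 2 ⇒ (c0=1, c1=2)
[Gauss-Seidel] macro 4: S0 reads c1=2 → after 3×micro: 1; S1 reads c0=1 → after 2×micro: 2 ⇒ (c0=1, c1=2)
[Gauss-Seidel] macro 5: S0 reads c1=2 → after 3×micro: 1; S1 reads c0=1 → after 2×micro: 2 ⇒ (c0=1, c1=2)
[Gauss-Seidel] macro 6: S0 reads c1=2 → after 3×micro: 1; S1 reads c0=1 → after 2×micro: 2 ⇒ (c0=1, c1=2)
[Gauss-Seidel] macro 7: S0 reads c1=2 → after 3×micro: 1; S1 reads c0=1 → after 2×micro: 2 ⇒ (c0=1, c1=2)
[Gauss-Seidel] macro 8: S0 reads c1=2 → after 3×micro: 1; S1 reads c0=1 → after 2×micro: 2 ⇒ (c0=1, c1=2)
[Gauss-Seidel] macro 9: S0 reads c1=2 → after 3×micro: 1; S1 reads c0=1 → after 2×micro: 2 ⇒ (c0=1, c1=2)
[Gauss-Seidel] macro 10: S0 reads c1=2 → after 3×micro: 1; S1 reads c0=1 → after 2×micro: 2 ⇒ (c0=1, c1=2)

first divergence at macro-step: 1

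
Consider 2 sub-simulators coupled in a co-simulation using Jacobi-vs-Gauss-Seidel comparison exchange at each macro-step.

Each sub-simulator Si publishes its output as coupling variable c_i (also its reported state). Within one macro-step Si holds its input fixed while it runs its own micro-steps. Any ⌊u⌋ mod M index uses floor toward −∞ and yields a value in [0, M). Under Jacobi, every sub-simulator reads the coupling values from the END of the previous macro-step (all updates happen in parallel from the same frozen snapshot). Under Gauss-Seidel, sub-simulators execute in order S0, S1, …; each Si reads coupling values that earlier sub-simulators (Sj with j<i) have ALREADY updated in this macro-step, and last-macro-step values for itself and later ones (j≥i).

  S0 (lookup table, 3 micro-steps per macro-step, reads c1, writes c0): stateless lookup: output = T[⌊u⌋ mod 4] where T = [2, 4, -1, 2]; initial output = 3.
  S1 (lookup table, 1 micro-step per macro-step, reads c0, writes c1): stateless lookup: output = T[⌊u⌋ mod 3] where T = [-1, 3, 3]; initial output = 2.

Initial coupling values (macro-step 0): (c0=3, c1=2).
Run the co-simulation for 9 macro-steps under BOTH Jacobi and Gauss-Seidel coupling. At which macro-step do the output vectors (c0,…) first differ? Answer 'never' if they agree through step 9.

[Jacobi] macro 1: S0 reads c1=2 → after 3×micro: -1; S1 reads c0=3 → after 1×micro: -1 ⇒ (c0=-1, c1=-1)
[Jacobi] macro 2: S0 reads c1=-1 → after 3×micro: 2; S1 reads c0=-1 → after 1×micro: 3 ⇒ (c0=2, c1=3)
[Jacobi] macro 3: S0 reads c1=3 → after 3×micro: 2; S1 reads c0=2 → after 1×micro: 3 ⇒ (c0=2, c1=3)
[Jacobi] macro 4: S0 reads c1=3 → after 3×micro: 2; S1 reads c0=2 → after 1×micro: 3 ⇒ (c0=2, c1=3)
[Jacobi] macro 5: S0 reads c1=3 → after 3×micro: 2; S1 reads c0=2 → after 1×micro: 3 ⇒ (c0=2, c1=3)
[Jacobi] macro 6: S0 reads c1=3 → after 3×micro: 2; S1 reads c0=2 → after 1×micro: 3 ⇒ (c0=2, c1=3)
[Jacobi] macro 7: S0 reads c1=3 → after 3×micro: 2; S1 reads c0=2 → after 1×micro: 3 ⇒ (c0=2, c1=3)
[Jacobi] macro 8: S0 reads c1=3 → after 3×micro: 2; S1 reads c0=2 → after 1×micro: 3 ⇒ (c0=2, c1=3)
[Jacobi] macro 9: S0 reads c1=3 → after 3×micro: 2; S1 reads c0=2 → after 1×micro: 3 ⇒ (c0=2, c1=3)
[Gauss-Seidel] macro 1: S0 reads c1=2 → after 3×micro: -1; S1 reads c0=-1 → after 1×micro: 3 ⇒ (c0=-1, c1=3)
[Gauss-Seidel] macro 2: S0 reads c1=3 → after 3×micro: 2; S1 reads c0=2 → after 1×micro: 3 ⇒ (c0=2, c1=3)
[Gauss-Seidel] macro 3: S0 reads c1=3 → after 3×micro: 2; S1 reads c0=2 → after 1×micro: 3 ⇒ (c0=2, c1=3)
[Gauss-Seidel] macro 4: S0 reads c1=3 → after 3×micro: 2; S1 reads c0=2 → after 1×micro: 3 ⇒ (c0=2, c1=3)
[Gauss-Seidel] macro 5: S0 reads c1=3 → after 3×micro: 2; S1 reads c0=2 → after 1×micro: 3 ⇒ (c0=2, c1=3)
[Gauss-Seidel] macro 6: S0 reads c1=3 → after 3×micro: 2; S1 reads c0=2 → after 1×micro: 3 ⇒ (c0=2, c1=3)
[Gauss-Seidel] macro 7: S0 reads c1=3 → after 3×micro: 2; S1 reads c0=2 → after 1×micro: 3 ⇒ (c0=2, c1=3)
[Gauss-Seidel] macro 8: S0 reads c1=3 → after 3×micro: 2; S1 reads c0=2 → after 1×micro: 3 ⇒ (c0=2, c1=3)
[Gauss-Seidel] macro 9: S0 reads c1=3 → after 3×micro: 2; S1 reads c0=2 → after 1×micro: 3 ⇒ (c0=2, c1=3)

first divergence at macro-step: 1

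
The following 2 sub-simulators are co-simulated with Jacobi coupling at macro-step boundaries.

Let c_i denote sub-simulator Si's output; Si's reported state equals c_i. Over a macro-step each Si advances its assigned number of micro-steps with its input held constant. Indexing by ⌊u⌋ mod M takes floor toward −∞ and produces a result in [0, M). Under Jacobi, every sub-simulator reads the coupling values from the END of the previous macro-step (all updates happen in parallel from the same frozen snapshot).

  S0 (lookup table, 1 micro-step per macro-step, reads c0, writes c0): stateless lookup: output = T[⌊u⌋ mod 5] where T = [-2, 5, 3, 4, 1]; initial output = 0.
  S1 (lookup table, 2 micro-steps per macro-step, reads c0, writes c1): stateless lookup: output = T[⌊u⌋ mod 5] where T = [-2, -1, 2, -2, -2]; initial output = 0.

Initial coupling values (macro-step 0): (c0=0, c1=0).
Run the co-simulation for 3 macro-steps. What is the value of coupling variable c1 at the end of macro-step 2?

macro 1: S0 reads c0=0 → after 1×micro: -2; S1 reads c0=0 → after 2×micro: -2 ⇒ (c0=-2, c1=-2)
macro 2: S0 reads c0=-2 → after 1×micro: 4; S1 reads c0=-2 → after 2×micro: -2 ⇒ (c0=4, c1=-2)
macro 3: S0 reads c0=4 → after 1×micro: 1; S1 reads c0=4 → after 2×micro: -2 ⇒ (c0=1, c1=-2)

c1 at macro-step 2 = -2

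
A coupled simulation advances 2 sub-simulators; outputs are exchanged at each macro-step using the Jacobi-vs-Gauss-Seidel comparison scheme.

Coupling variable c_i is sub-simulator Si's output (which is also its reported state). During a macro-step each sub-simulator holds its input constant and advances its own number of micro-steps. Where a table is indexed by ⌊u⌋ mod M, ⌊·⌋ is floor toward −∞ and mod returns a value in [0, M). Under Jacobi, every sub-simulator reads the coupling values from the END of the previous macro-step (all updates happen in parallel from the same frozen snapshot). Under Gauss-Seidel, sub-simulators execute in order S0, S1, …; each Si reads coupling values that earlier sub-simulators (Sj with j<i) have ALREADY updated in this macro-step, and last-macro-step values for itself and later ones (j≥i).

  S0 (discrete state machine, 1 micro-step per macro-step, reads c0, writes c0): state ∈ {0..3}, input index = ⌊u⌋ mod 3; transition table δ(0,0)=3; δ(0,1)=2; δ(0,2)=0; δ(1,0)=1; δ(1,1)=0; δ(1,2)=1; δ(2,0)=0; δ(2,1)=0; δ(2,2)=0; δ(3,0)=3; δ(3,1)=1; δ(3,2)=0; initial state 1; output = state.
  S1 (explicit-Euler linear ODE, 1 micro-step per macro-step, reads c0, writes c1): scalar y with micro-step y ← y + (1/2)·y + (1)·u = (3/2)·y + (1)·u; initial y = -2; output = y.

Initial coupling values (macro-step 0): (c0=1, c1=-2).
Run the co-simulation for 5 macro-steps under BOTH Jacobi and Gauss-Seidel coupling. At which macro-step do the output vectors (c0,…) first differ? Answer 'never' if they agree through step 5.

[Jacobi] macro 1: S0 reads c0=1 → after 1×micro: 0; S1 reads c0=1 → after 1×micro: -2 ⇒ (c0=0, c1=-2)
[Jacobi] macro 2: S0 reads c0=0 → after 1×micro: 3; S1 reads c0=0 → after 1×micro: -3 ⇒ (c0=3, c1=-3)
[Jacobi] macro 3: S0 reads c0=3 → after 1×micro: 3; S1 reads c0=3 → after 1×micro: -3/2 ⇒ (c0=3, c1=-3/2)
[Jacobi] macro 4: S0 reads c0=3 → after 1×micro: 3; S1 reads c0=3 → after 1×micro: 3/4 ⇒ (c0=3, c1=3/4)
[Jacobi] macro 5: S0 reads c0=3 → after 1×micro: 3; S1 reads c0=3 → after 1×micro: 33/8 ⇒ (c0=3, c1=33/8)
[Gauss-Seidel] macro 1: S0 reads c0=1 → after 1×micro: 0; S1 reads c0=0 → after 1×micro: -3 ⇒ (c0=0, c1=-3)
[Gauss-Seidel] macro 2: S0 reads c0=0 → after 1×micro: 3; S1 reads c0=3 → after 1×micro: -3/2 ⇒ (c0=3, c1=-3/2)
[Gauss-Seidel] macro 3: S0 reads c0=3 → after 1×micro: 3; S1 reads c0=3 → after 1×micro: 3/4 ⇒ (c0=3, c1=3/4)
[Gauss-Seidel] macro 4: S0 reads c0=3 → after 1×micro: 3; S1 reads c0=3 → after 1×micro: 33/8 ⇒ (c0=3, c1=33/8)
[Gauss-Seidel] macro 5: S0 reads c0=3 → after 1×micro: 3; S1 reads c0=3 → after 1×micro: 147/16 ⇒ (c0=3, c1=147/16)

first divergence at macro-step: 1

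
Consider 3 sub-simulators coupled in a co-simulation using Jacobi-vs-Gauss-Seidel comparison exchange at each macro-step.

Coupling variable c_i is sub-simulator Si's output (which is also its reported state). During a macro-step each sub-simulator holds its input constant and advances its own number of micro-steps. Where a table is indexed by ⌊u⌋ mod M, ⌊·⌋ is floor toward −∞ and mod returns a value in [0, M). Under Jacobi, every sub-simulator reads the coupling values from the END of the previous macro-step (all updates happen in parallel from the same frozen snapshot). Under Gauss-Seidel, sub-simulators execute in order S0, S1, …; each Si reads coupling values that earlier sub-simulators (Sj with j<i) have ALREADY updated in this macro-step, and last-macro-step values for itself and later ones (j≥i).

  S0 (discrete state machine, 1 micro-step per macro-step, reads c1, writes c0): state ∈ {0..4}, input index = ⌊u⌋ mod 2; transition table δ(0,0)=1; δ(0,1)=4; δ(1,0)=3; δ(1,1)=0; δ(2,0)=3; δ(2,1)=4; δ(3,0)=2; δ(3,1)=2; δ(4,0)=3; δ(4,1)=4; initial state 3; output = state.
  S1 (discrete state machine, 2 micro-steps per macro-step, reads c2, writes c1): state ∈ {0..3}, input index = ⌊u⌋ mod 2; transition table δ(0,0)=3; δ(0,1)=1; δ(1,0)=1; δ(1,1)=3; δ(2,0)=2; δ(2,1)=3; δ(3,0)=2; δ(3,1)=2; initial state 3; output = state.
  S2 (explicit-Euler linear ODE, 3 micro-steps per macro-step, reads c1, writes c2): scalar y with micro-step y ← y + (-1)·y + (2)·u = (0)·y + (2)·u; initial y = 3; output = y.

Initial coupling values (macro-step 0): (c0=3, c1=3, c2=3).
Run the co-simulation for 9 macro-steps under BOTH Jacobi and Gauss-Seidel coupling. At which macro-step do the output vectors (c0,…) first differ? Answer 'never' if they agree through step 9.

first divergence at macro-step: 2

[Jacobi] macro 1: S0 reads c1=3 → after 1×micro: 2; S1 reads c2=3 → after 2×micro: 3; S2 reads c1=3 → after 3×micro: 6 ⇒ (c0=2, c1=3, c2=6)
[Jacobi] macro 2: S0 reads c1=3 → after 1×micro: 4; S1 reads c2=6 → after 2×micro: 2; S2 reads c1=3 → after 3×micro: 6 ⇒ (c0=4, c1=2, c2=6)
[Jacobi] macro 3: S0 reads c1=2 → after 1×micro: 3; S1 reads c2=6 → after 2×micro: 2; S2 reads c1=2 → after 3×micro: 4 ⇒ (c0=3, c1=2, c2=4)
[Jacobi] macro 4: S0 reads c1=2 → after 1×micro: 2; S1 reads c2=4 → after 2×micro: 2; S2 reads c1=2 → after 3×micro: 4 ⇒ (c0=2, c1=2, c2=4)
[Jacobi] macro 5: S0 reads c1=2 → after 1×micro: 3; S1 reads c2=4 → after 2×micro: 2; S2 reads c1=2 → after 3×micro: 4 ⇒ (c0=3, c1=2, c2=4)
[Jacobi] macro 6: S0 reads c1=2 → after 1×micro: 2; S1 reads c2=4 → after 2×micro: 2; S2 reads c1=2 → after 3×micro: 4 ⇒ (c0=2, c1=2, c2=4)
[Jacobi] macro 7: S0 reads c1=2 → after 1×micro: 3; S1 reads c2=4 → after 2×micro: 2; S2 reads c1=2 → after 3×micro: 4 ⇒ (c0=3, c1=2, c2=4)
[Jacobi] macro 8: S0 reads c1=2 → after 1×micro: 2; S1 reads c2=4 → after 2×micro: 2; S2 reads c1=2 → after 3×micro: 4 ⇒ (c0=2, c1=2, c2=4)
[Jacobi] macro 9: S0 reads c1=2 → after 1×micro: 3; S1 reads c2=4 → after 2×micro: 2; S2 reads c1=2 → after 3×micro: 4 ⇒ (c0=3, c1=2, c2=4)
[Gauss-Seidel] macro 1: S0 reads c1=3 → after 1×micro: 2; S1 reads c2=3 → after 2×micro: 3; S2 reads c1=3 → after 3×micro: 6 ⇒ (c0=2, c1=3, c2=6)
[Gauss-Seidel] macro 2: S0 reads c1=3 → after 1×micro: 4; S1 reads c2=6 → after 2×micro: 2; S2 reads c1=2 → after 3×micro: 4 ⇒ (c0=4, c1=2, c2=4)
[Gauss-Seidel] macro 3: S0 reads c1=2 → after 1×micro: 3; S1 reads c2=4 → after 2×micro: 2; S2 reads c1=2 → after 3×micro: 4 ⇒ (c0=3, c1=2, c2=4)
[Gauss-Seidel] macro 4: S0 reads c1=2 → after 1×micro: 2; S1 reads c2=4 → after 2×micro: 2; S2 reads c1=2 → after 3×micro: 4 ⇒ (c0=2, c1=2, c2=4)
[Gauss-Seidel] macro 5: S0 reads c1=2 → after 1×micro: 3; S1 reads c2=4 → after 2×micro: 2; S2 reads c1=2 → after 3×micro: 4 ⇒ (c0=3, c1=2, c2=4)
[Gauss-Seidel] macro 6: S0 reads c1=2 → after 1×micro: 2; S1 reads c2=4 → after 2×micro: 2; S2 reads c1=2 → after 3×micro: 4 ⇒ (c0=2, c1=2, c2=4)
[Gauss-Seidel] macro 7: S0 reads c1=2 → after 1×micro: 3; S1 reads c2=4 → after 2×micro: 2; S2 reads c1=2 → after 3×micro: 4 ⇒ (c0=3, c1=2, c2=4)
[Gauss-Seidel] macro 8: S0 reads c1=2 → after 1×micro: 2; S1 reads c2=4 → after 2×micro: 2; S2 reads c1=2 → after 3×micro: 4 ⇒ (c0=2, c1=2, c2=4)
[Gauss-Seidel] macro 9: S0 reads c1=2 → after 1×micro: 3; S1 reads c2=4 → after 2×micro: 2; S2 reads c1=2 → after 3×micro: 4 ⇒ (c0=3, c1=2, c2=4)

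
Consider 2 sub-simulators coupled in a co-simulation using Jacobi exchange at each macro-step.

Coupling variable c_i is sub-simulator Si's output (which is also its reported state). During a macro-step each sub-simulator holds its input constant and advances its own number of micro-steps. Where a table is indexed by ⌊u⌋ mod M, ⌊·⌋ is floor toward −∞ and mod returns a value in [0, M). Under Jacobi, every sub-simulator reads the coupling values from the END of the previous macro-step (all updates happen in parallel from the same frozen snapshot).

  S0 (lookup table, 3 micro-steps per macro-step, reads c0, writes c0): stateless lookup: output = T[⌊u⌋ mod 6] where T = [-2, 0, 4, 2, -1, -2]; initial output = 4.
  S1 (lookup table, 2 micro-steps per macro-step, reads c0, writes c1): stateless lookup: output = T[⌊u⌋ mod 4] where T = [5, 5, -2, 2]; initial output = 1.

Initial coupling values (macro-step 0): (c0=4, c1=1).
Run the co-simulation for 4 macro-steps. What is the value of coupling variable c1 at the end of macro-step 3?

macro 1: S0 reads c0=4 → after 3×micro: -1; S1 reads c0=4 → after 2×micro: 5 ⇒ (c0=-1, c1=5)
macro 2: S0 reads c0=-1 → after 3×micro: -2; S1 reads c0=-1 → after 2×micro: 2 ⇒ (c0=-2, c1=2)
macro 3: S0 reads c0=-2 → after 3×micro: -1; S1 reads c0=-2 → after 2×micro: -2 ⇒ (c0=-1, c1=-2)
macro 4: S0 reads c0=-1 → after 3×micro: -2; S1 reads c0=-1 → after 2×micro: 2 ⇒ (c0=-2, c1=2)

c1 at macro-step 3 = -2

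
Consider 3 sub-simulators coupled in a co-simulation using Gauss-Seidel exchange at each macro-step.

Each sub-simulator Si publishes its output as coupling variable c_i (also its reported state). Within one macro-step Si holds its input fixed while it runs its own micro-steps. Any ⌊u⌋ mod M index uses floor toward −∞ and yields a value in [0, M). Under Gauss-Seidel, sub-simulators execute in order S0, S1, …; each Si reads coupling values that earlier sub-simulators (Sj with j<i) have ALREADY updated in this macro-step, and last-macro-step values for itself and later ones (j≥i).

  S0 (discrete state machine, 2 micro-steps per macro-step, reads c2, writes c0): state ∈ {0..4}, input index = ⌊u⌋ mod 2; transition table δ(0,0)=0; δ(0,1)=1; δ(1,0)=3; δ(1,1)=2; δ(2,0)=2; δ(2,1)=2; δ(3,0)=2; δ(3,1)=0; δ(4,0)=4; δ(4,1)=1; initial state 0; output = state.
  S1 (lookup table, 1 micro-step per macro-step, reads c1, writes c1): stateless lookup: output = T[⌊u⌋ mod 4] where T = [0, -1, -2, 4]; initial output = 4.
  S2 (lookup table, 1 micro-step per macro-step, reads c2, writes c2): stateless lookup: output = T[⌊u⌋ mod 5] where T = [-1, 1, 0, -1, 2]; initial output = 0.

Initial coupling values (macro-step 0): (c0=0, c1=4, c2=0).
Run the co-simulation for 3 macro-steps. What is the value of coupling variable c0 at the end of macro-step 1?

macro 1: S0 reads c2=0 → after 2×micro: 0; S1 reads c1=4 → after 1×micro: 0; S2 reads c2=0 → after 1×micro: -1 ⇒ (c0=0, c1=0, c2=-1)
macro 2: S0 reads c2=-1 → after 2×micro: 2; S1 reads c1=0 → after 1×micro: 0; S2 reads c2=-1 → after 1×micro: 2 ⇒ (c0=2, c1=0, c2=2)
macro 3: S0 reads c2=2 → after 2×micro: 2; S1 reads c1=0 → after 1×micro: 0; S2 reads c2=2 → after 1×micro: 0 ⇒ (c0=2, c1=0, c2=0)

c0 at macro-step 1 = 0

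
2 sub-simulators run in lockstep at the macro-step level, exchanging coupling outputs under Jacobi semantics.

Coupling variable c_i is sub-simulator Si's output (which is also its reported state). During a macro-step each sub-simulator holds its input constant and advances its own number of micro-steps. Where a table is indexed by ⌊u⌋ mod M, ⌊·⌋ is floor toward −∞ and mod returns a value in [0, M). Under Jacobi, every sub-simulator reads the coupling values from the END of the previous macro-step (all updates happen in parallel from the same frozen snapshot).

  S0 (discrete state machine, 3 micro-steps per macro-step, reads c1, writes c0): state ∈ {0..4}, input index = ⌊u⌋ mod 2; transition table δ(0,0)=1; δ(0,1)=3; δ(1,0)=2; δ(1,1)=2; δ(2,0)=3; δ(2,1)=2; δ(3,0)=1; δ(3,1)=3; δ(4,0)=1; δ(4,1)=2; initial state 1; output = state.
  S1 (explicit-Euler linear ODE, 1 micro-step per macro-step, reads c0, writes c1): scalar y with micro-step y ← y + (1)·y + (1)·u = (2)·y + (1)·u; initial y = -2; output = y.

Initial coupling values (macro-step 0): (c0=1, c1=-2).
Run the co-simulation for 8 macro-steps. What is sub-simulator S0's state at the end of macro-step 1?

macro 1: S0 reads c1=-2 → after 3×micro: 1; S1 reads c0=1 → after 1×micro: -3 ⇒ (c0=1, c1=-3)
macro 2: S0 reads c1=-3 → after 3×micro: 2; S1 reads c0=1 → after 1×micro: -5 ⇒ (c0=2, c1=-5)
macro 3: S0 reads c1=-5 → after 3×micro: 2; S1 reads c0=2 → after 1×micro: -8 ⇒ (c0=2, c1=-8)
macro 4: S0 reads c1=-8 → after 3×micro: 2; S1 reads c0=2 → after 1×micro: -14 ⇒ (c0=2, c1=-14)
macro 5: S0 reads c1=-14 → after 3×micro: 2; S1 reads c0=2 → after 1×micro: -26 ⇒ (c0=2, c1=-26)
macro 6: S0 reads c1=-26 → after 3×micro: 2; S1 reads c0=2 → after 1×micro: -50 ⇒ (c0=2, c1=-50)
macro 7: S0 reads c1=-50 → after 3×micro: 2; S1 reads c0=2 → after 1×micro: -98 ⇒ (c0=2, c1=-98)
macro 8: S0 reads c1=-98 → after 3×micro: 2; S1 reads c0=2 → after 1×micro: -194 ⇒ (c0=2, c1=-194)

S0 state at macro-step 1 = 1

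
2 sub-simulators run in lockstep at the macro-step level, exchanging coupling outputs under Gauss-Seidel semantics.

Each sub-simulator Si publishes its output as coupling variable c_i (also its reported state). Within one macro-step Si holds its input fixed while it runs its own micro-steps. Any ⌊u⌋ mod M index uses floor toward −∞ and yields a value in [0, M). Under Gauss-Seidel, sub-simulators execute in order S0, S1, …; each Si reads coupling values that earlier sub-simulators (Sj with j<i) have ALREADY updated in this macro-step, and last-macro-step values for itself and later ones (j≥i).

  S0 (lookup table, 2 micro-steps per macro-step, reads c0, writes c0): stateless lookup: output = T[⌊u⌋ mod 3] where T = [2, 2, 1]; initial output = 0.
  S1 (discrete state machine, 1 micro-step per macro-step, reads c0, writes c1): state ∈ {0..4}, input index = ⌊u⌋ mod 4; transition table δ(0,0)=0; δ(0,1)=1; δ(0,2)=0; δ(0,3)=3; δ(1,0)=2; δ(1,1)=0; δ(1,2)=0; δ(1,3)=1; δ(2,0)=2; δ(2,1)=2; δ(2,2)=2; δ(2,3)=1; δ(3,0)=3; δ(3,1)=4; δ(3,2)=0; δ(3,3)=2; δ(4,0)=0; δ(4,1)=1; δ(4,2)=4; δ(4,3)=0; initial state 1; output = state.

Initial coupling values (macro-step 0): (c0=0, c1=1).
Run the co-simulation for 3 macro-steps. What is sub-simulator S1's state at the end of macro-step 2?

S1 state at macro-step 2 = 1

macro 1: S0 reads c0=0 → after 2×micro: 2; S1 reads c0=2 → after 1×micro: 0 ⇒ (c0=2, c1=0)
macro 2: S0 reads c0=2 → after 2×micro: 1; S1 reads c0=1 → after 1×micro: 1 ⇒ (c0=1, c1=1)
macro 3: S0 reads c0=1 → after 2×micro: 2; S1 reads c0=2 → after 1×micro: 0 ⇒ (c0=2, c1=0)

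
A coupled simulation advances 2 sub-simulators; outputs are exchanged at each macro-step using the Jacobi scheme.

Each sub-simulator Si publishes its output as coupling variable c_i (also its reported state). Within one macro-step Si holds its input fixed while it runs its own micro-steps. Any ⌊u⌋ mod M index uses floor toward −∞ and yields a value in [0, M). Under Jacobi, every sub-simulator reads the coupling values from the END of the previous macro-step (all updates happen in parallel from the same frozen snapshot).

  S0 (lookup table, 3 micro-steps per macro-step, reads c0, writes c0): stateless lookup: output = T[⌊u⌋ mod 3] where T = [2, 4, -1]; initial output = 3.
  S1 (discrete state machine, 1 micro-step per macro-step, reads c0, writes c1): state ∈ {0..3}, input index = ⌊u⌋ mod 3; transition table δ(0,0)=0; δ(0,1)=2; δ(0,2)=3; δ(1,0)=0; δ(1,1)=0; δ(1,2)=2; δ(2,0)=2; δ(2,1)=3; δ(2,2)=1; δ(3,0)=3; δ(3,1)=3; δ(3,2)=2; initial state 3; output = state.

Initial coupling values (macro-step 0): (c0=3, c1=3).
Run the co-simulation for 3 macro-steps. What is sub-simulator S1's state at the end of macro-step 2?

macro 1: S0 reads c0=3 → after 3×micro: 2; S1 reads c0=3 → after 1×micro: 3 ⇒ (c0=2, c1=3)
macro 2: S0 reads c0=2 → after 3×micro: -1; S1 reads c0=2 → after 1×micro: 2 ⇒ (c0=-1, c1=2)
macro 3: S0 reads c0=-1 → after 3×micro: -1; S1 reads c0=-1 → after 1×micro: 1 ⇒ (c0=-1, c1=1)

S1 state at macro-step 2 = 2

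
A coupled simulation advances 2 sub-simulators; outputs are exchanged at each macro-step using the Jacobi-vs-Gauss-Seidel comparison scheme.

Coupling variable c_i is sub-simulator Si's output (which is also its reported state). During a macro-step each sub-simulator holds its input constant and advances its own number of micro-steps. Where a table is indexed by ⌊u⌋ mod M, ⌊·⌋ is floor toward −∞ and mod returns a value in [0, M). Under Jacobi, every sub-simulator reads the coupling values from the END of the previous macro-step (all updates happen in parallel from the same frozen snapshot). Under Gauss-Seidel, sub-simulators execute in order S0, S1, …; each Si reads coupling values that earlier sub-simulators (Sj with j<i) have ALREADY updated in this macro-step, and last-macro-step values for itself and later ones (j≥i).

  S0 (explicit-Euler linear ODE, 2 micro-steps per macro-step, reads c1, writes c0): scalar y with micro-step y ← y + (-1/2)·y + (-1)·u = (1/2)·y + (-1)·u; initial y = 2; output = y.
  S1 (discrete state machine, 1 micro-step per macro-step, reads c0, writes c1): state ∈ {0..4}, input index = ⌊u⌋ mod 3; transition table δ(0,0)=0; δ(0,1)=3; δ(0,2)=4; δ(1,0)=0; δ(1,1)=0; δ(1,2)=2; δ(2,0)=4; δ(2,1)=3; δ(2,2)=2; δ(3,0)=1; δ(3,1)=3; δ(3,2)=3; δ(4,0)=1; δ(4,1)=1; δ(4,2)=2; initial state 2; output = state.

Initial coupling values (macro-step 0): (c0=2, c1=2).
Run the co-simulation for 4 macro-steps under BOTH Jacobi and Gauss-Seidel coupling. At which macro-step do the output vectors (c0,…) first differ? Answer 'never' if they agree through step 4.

first divergence at macro-step: 1

[Jacobi] macro 1: S0 reads c1=2 → after 2×micro: -5/2; S1 reads c0=2 → after 1×micro: 2 ⇒ (c0=-5/2, c1=2)
[Jacobi] macro 2: S0 reads c1=2 → after 2×micro: -29/8; S1 reads c0=-5/2 → after 1×micro: 4 ⇒ (c0=-29/8, c1=4)
[Jacobi] macro 3: S0 reads c1=4 → after 2×micro: -221/32; S1 reads c0=-29/8 → after 1×micro: 2 ⇒ (c0=-221/32, c1=2)
[Jacobi] macro 4: S0 reads c1=2 → after 2×micro: -605/128; S1 reads c0=-221/32 → after 1×micro: 2 ⇒ (c0=-605/128, c1=2)
[Gauss-Seidel] macro 1: S0 reads c1=2 → after 2×micro: -5/2; S1 reads c0=-5/2 → after 1×micro: 4 ⇒ (c0=-5/2, c1=4)
[Gauss-Seidel] macro 2: S0 reads c1=4 → after 2×micro: -53/8; S1 reads c0=-53/8 → after 1×micro: 2 ⇒ (c0=-53/8, c1=2)
[Gauss-Seidel] macro 3: S0 reads c1=2 → after 2×micro: -149/32; S1 reads c0=-149/32 → after 1×micro: 3 ⇒ (c0=-149/32, c1=3)
[Gauss-Seidel] macro 4: S0 reads c1=3 → after 2×micro: -725/128; S1 reads c0=-725/128 → after 1×micro: 1 ⇒ (c0=-725/128, c1=1)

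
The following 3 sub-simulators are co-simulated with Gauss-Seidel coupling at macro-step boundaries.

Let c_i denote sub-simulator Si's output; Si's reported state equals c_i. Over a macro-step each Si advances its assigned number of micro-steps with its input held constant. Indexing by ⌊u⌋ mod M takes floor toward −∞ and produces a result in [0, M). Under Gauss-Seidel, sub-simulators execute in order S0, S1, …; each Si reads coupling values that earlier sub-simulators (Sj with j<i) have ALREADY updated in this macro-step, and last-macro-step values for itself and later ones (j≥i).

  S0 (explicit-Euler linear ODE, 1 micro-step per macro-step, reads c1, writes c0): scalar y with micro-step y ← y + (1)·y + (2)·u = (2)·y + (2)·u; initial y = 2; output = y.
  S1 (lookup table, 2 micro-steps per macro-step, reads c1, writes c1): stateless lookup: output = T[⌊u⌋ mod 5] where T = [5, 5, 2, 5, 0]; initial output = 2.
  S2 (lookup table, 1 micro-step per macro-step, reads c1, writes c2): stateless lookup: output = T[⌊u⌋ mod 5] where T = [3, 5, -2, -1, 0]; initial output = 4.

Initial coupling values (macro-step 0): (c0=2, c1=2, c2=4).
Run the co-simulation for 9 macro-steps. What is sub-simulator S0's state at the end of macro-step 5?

macro 1: S0 reads c1=2 → after 1×micro: 8; S1 reads c1=2 → after 2×micro: 2; S2 reads c1=2 → after 1×micro: -2 ⇒ (c0=8, c1=2, c2=-2)
macro 2: S0 reads c1=2 → after 1×micro: 20; S1 reads c1=2 → after 2×micro: 2; S2 reads c1=2 → after 1×micro: -2 ⇒ (c0=20, c1=2, c2=-2)
macro 3: S0 reads c1=2 → after 1×micro: 44; S1 reads c1=2 → after 2×micro: 2; S2 reads c1=2 → after 1×micro: -2 ⇒ (c0=44, c1=2, c2=-2)
macro 4: S0 reads c1=2 → after 1×micro: 92; S1 reads c1=2 → after 2×micro: 2; S2 reads c1=2 → after 1×micro: -2 ⇒ (c0=92, c1=2, c2=-2)
macro 5: S0 reads c1=2 → after 1×micro: 188; S1 reads c1=2 → after 2×micro: 2; S2 reads c1=2 → after 1×micro: -2 ⇒ (c0=188, c1=2, c2=-2)
macro 6: S0 reads c1=2 → after 1×micro: 380; S1 reads c1=2 → after 2×micro: 2; S2 reads c1=2 → after 1×micro: -2 ⇒ (c0=380, c1=2, c2=-2)
macro 7: S0 reads c1=2 → after 1×micro: 764; S1 reads c1=2 → after 2×micro: 2; S2 reads c1=2 → after 1×micro: -2 ⇒ (c0=764, c1=2, c2=-2)
macro 8: S0 reads c1=2 → after 1×micro: 1532; S1 reads c1=2 → after 2×micro: 2; S2 reads c1=2 → after 1×micro: -2 ⇒ (c0=1532, c1=2, c2=-2)
macro 9: S0 reads c1=2 → after 1×micro: 3068; S1 reads c1=2 → after 2×micro: 2; S2 reads c1=2 → after 1×micro: -2 ⇒ (c0=3068, c1=2, c2=-2)

S0 state at macro-step 5 = 188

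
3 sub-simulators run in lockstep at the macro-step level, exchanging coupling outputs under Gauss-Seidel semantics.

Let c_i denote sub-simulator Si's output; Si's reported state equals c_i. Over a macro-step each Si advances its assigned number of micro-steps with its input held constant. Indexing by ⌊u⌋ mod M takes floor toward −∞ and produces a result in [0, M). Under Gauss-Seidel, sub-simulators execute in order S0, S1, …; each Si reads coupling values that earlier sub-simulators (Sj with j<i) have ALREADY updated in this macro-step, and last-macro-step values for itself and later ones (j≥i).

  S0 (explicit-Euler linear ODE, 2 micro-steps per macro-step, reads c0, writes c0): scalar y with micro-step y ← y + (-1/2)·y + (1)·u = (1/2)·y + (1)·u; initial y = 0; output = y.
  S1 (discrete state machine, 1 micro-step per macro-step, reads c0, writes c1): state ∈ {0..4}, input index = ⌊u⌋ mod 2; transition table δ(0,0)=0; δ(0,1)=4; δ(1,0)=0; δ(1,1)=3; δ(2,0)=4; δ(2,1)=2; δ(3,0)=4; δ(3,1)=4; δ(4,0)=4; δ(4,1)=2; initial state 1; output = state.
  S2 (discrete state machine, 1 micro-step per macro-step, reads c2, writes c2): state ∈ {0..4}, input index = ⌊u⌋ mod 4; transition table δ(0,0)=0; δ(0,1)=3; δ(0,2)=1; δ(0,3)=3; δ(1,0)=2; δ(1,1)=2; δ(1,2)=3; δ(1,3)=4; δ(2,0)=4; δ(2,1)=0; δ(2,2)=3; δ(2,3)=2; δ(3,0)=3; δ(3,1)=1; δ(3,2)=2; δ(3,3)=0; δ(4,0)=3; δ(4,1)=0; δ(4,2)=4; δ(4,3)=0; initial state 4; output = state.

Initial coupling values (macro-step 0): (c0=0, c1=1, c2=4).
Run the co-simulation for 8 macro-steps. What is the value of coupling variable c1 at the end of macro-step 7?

c1 at macro-step 7 = 0

macro 1: S0 reads c0=0 → after 2×micro: 0; S1 reads c0=0 → after 1×micro: 0; S2 reads c2=4 → after 1×micro: 3 ⇒ (c0=0, c1=0, c2=3)
macro 2: S0 reads c0=0 → after 2×micro: 0; S1 reads c0=0 → after 1×micro: 0; S2 reads c2=3 → after 1×micro: 0 ⇒ (c0=0, c1=0, c2=0)
macro 3: S0 reads c0=0 → after 2×micro: 0; S1 reads c0=0 → after 1×micro: 0; S2 reads c2=0 → after 1×micro: 0 ⇒ (c0=0, c1=0, c2=0)
macro 4: S0 reads c0=0 → after 2×micro: 0; S1 reads c0=0 → after 1×micro: 0; S2 reads c2=0 → after 1×micro: 0 ⇒ (c0=0, c1=0, c2=0)
macro 5: S0 reads c0=0 → after 2×micro: 0; S1 reads c0=0 → after 1×micro: 0; S2 reads c2=0 → after 1×micro: 0 ⇒ (c0=0, c1=0, c2=0)
macro 6: S0 reads c0=0 → after 2×micro: 0; S1 reads c0=0 → after 1×micro: 0; S2 reads c2=0 → after 1×micro: 0 ⇒ (c0=0, c1=0, c2=0)
macro 7: S0 reads c0=0 → after 2×micro: 0; S1 reads c0=0 → after 1×micro: 0; S2 reads c2=0 → after 1×micro: 0 ⇒ (c0=0, c1=0, c2=0)
macro 8: S0 reads c0=0 → after 2×micro: 0; S1 reads c0=0 → after 1×micro: 0; S2 reads c2=0 → after 1×micro: 0 ⇒ (c0=0, c1=0, c2=0)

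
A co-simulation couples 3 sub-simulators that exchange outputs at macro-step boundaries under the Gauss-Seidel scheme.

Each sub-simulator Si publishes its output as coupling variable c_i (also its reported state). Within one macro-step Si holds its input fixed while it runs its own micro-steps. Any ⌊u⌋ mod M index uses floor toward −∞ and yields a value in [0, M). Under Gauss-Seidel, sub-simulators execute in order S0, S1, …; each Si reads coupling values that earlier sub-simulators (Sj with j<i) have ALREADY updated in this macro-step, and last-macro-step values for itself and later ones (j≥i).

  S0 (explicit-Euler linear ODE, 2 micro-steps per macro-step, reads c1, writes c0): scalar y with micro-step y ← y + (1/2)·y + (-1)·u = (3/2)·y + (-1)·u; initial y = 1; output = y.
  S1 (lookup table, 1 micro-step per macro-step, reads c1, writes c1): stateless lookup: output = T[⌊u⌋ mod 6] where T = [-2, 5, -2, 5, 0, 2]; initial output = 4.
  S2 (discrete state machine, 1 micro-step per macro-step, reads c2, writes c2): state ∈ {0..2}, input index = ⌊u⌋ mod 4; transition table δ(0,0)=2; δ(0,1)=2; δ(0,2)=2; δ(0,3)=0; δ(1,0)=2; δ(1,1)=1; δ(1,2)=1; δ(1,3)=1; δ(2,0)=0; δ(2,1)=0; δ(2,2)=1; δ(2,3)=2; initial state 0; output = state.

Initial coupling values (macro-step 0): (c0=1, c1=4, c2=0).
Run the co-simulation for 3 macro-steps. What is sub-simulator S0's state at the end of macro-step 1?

macro 1: S0 reads c1=4 → after 2×micro: -31/4; S1 reads c1=4 → after 1×micro: 0; S2 reads c2=0 → after 1×micro: 2 ⇒ (c0=-31/4, c1=0, c2=2)
macro 2: S0 reads c1=0 → after 2×micro: -279/16; S1 reads c1=0 → after 1×micro: -2; S2 reads c2=2 → after 1×micro: 1 ⇒ (c0=-279/16, c1=-2, c2=1)
macro 3: S0 reads c1=-2 → after 2×micro: -2191/64; S1 reads c1=-2 → after 1×micro: 0; S2 reads c2=1 → after 1×micro: 1 ⇒ (c0=-2191/64, c1=0, c2=1)

S0 state at macro-step 1 = -31/4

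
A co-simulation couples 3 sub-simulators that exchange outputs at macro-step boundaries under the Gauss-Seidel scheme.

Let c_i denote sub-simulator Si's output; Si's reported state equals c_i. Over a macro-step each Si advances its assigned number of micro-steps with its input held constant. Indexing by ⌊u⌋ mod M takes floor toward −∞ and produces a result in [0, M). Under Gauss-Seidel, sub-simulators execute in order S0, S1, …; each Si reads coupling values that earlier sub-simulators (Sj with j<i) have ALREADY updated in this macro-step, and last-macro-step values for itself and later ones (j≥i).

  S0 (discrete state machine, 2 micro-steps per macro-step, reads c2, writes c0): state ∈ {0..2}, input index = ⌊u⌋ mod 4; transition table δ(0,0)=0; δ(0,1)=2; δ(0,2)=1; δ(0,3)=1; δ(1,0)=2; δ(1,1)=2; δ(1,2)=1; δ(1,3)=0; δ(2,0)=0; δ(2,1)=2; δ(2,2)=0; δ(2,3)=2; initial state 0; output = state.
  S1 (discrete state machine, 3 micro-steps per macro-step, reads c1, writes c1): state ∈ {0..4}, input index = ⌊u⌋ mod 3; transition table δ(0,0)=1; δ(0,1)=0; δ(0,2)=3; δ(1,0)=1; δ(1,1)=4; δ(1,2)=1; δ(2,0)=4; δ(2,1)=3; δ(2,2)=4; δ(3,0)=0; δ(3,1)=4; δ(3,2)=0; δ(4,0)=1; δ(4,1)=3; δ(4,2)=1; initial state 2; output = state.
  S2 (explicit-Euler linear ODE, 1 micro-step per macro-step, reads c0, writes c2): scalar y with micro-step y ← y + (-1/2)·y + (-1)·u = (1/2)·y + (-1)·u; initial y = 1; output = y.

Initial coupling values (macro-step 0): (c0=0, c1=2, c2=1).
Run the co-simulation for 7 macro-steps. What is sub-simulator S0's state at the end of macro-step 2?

S0 state at macro-step 2 = 1

macro 1: S0 reads c2=1 → after 2×micro: 2; S1 reads c1=2 → after 3×micro: 1; S2 reads c0=2 → after 1×micro: -3/2 ⇒ (c0=2, c1=1, c2=-3/2)
macro 2: S0 reads c2=-3/2 → after 2×micro: 1; S1 reads c1=1 → after 3×micro: 4; S2 reads c0=1 → after 1×micro: -7/4 ⇒ (c0=1, c1=4, c2=-7/4)
macro 3: S0 reads c2=-7/4 → after 2×micro: 1; S1 reads c1=4 → after 3×micro: 3; S2 reads c0=1 → after 1×micro: -15/8 ⇒ (c0=1, c1=3, c2=-15/8)
macro 4: S0 reads c2=-15/8 → after 2×micro: 1; S1 reads c1=3 → after 3×micro: 1; S2 reads c0=1 → after 1×micro: -31/16 ⇒ (c0=1, c1=1, c2=-31/16)
macro 5: S0 reads c2=-31/16 → after 2×micro: 1; S1 reads c1=1 → after 3×micro: 4; S2 reads c0=1 → after 1×micro: -63/32 ⇒ (c0=1, c1=4, c2=-63/32)
macro 6: S0 reads c2=-63/32 → after 2×micro: 1; S1 reads c1=4 → after 3×micro: 3; S2 reads c0=1 → after 1×micro: -127/64 ⇒ (c0=1, c1=3, c2=-127/64)
macro 7: S0 reads c2=-127/64 → after 2×micro: 1; S1 reads c1=3 → after 3×micro: 1; S2 reads c0=1 → after 1×micro: -255/128 ⇒ (c0=1, c1=1, c2=-255/128)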